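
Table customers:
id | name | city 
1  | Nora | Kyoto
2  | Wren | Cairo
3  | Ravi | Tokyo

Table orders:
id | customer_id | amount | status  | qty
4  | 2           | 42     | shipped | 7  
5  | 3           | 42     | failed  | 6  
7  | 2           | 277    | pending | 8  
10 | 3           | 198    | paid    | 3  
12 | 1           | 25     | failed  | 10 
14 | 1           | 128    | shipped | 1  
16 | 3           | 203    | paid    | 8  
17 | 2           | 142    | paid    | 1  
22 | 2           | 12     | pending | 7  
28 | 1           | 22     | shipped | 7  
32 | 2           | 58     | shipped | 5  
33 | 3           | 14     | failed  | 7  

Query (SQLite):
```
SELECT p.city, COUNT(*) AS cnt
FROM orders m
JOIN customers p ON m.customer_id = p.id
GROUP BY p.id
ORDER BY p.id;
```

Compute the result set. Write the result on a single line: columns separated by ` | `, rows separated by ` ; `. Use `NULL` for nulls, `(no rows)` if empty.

Join each orders row to its customers via customer_id.
Group joined rows by customers.id; compute COUNT(*) per group.
  1: ids {12, 14, 28} → COUNT(*)=3
  2: ids {4, 7, 17, 22, 32} → COUNT(*)=5
  3: ids {5, 10, 16, 33} → COUNT(*)=4

Kyoto | 3 ; Cairo | 5 ; Tokyo | 4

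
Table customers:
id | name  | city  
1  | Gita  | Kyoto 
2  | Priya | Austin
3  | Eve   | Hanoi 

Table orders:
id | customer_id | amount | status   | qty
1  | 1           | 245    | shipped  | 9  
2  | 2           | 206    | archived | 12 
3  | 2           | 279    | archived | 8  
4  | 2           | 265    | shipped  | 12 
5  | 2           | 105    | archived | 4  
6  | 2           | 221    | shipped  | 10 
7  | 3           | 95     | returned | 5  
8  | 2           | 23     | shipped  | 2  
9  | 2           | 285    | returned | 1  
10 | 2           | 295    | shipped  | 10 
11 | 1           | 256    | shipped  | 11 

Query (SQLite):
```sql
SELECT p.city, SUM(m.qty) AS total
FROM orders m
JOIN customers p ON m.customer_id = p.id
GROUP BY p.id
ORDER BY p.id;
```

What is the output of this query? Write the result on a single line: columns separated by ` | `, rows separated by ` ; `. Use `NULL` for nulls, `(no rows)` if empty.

Kyoto | 20 ; Austin | 59 ; Hanoi | 5

Join each orders row to its customers via customer_id.
Group joined rows by customers.id; compute SUM(m.qty) per group.
  1: ids {1, 11} → SUM(m.qty)=20
  2: ids {2, 3, 4, 5, 6, 8, 9, 10} → SUM(m.qty)=59
  3: ids {7} → SUM(m.qty)=5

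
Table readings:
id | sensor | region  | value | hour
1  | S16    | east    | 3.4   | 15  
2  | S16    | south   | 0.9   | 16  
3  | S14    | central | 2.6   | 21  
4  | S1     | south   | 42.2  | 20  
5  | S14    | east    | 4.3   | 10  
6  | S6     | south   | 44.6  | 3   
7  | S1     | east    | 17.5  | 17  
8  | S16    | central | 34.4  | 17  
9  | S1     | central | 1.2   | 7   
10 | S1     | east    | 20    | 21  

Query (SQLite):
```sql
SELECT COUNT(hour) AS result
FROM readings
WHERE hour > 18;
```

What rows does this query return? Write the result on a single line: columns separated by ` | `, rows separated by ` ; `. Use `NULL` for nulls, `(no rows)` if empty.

3

Rows where hour > 18 → hour values: [21, 20, 21].
COUNT(hour) counts non-NULL values → 3.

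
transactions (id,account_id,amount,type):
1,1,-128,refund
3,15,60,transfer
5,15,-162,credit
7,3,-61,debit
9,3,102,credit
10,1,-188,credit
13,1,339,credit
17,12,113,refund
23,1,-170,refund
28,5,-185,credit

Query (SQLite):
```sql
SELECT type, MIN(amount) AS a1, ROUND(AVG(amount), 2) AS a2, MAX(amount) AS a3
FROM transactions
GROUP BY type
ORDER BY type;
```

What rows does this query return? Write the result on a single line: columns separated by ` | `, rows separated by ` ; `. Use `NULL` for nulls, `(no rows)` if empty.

credit | -188 | -18.8 | 339 ; debit | -61 | -61 | -61 ; refund | -170 | -61.67 | 113 ; transfer | 60 | 60 | 60

Group transactions by type.
Per group compute: MIN(amount), ROUND(AVG(amount), 2), MAX(amount).
  credit: ids {5, 9, 10, 13, 28} → MIN(amount)=-188, ROUND(AVG(amount), 2)=-18.8, MAX(amount)=339
  debit: ids {7} → MIN(amount)=-61, ROUND(AVG(amount), 2)=-61, MAX(amount)=-61
  refund: ids {1, 17, 23} → MIN(amount)=-170, ROUND(AVG(amount), 2)=-61.67, MAX(amount)=113
  transfer: ids {3} → MIN(amount)=60, ROUND(AVG(amount), 2)=60, MAX(amount)=60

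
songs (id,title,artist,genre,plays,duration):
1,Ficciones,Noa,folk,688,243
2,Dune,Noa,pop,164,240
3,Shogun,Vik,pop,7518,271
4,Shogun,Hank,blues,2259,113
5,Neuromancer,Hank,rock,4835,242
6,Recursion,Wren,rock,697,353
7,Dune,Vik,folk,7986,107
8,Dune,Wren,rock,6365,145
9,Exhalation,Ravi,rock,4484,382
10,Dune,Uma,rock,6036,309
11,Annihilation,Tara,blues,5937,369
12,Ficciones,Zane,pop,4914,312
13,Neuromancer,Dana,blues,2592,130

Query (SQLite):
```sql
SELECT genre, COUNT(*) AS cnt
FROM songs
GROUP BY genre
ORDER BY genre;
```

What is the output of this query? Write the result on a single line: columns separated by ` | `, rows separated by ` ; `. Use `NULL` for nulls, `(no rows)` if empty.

blues | 3 ; folk | 2 ; pop | 3 ; rock | 5

Partition songs by genre; compute COUNT(*) within each group.
  blues: ids {4, 11, 13} → COUNT(*)=3
  folk: ids {1, 7} → COUNT(*)=2
  pop: ids {2, 3, 12} → COUNT(*)=3
  rock: ids {5, 6, 8, 9, 10} → COUNT(*)=5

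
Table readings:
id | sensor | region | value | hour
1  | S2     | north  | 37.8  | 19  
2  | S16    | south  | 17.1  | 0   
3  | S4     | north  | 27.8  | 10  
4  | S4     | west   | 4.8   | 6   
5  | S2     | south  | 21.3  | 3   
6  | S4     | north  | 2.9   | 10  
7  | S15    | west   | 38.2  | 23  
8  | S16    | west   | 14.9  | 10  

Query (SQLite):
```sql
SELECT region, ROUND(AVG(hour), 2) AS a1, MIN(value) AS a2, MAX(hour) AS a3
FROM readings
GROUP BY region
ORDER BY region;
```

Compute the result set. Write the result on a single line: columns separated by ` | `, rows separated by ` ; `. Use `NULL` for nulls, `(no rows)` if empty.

Group readings by region.
Per group compute: ROUND(AVG(hour), 2), MIN(value), MAX(hour).
  north: ids {1, 3, 6} → ROUND(AVG(hour), 2)=13, MIN(value)=2.9, MAX(hour)=19
  south: ids {2, 5} → ROUND(AVG(hour), 2)=1.5, MIN(value)=17.1, MAX(hour)=3
  west: ids {4, 7, 8} → ROUND(AVG(hour), 2)=13, MIN(value)=4.8, MAX(hour)=23

north | 13 | 2.9 | 19 ; south | 1.5 | 17.1 | 3 ; west | 13 | 4.8 | 23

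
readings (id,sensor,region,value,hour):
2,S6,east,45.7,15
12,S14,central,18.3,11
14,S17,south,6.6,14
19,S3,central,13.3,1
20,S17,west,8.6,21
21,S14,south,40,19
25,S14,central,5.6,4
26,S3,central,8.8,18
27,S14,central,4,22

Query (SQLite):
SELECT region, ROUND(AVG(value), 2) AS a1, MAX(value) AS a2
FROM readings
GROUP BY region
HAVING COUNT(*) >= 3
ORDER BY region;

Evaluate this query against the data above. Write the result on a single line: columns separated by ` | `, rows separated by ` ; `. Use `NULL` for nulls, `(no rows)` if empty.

Group readings by region.
Per group compute: ROUND(AVG(value), 2), MAX(value).
HAVING: drop groups with fewer than 3 rows.
  central: ids {12, 19, 25, 26, 27} → ROUND(AVG(value), 2)=10, MAX(value)=18.3
  east: ids {2} → ROUND(AVG(value), 2)=45.7, MAX(value)=45.7
  south: ids {14, 21} → ROUND(AVG(value), 2)=23.3, MAX(value)=40
  west: ids {20} → ROUND(AVG(value), 2)=8.6, MAX(value)=8.6

central | 10 | 18.3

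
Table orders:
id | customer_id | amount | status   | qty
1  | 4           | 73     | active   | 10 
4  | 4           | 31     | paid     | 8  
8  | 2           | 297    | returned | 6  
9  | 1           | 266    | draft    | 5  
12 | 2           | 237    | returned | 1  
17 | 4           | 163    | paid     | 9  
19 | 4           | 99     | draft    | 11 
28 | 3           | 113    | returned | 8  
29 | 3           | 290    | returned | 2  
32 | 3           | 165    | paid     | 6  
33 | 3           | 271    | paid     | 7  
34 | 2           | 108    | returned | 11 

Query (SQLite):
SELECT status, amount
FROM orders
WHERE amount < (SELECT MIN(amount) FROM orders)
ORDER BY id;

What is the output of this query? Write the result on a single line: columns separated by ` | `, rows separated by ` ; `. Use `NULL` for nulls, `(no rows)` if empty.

(no rows)

Scalar subquery: MIN(amount) over all orders rows = 31.
Keep rows where amount < that value.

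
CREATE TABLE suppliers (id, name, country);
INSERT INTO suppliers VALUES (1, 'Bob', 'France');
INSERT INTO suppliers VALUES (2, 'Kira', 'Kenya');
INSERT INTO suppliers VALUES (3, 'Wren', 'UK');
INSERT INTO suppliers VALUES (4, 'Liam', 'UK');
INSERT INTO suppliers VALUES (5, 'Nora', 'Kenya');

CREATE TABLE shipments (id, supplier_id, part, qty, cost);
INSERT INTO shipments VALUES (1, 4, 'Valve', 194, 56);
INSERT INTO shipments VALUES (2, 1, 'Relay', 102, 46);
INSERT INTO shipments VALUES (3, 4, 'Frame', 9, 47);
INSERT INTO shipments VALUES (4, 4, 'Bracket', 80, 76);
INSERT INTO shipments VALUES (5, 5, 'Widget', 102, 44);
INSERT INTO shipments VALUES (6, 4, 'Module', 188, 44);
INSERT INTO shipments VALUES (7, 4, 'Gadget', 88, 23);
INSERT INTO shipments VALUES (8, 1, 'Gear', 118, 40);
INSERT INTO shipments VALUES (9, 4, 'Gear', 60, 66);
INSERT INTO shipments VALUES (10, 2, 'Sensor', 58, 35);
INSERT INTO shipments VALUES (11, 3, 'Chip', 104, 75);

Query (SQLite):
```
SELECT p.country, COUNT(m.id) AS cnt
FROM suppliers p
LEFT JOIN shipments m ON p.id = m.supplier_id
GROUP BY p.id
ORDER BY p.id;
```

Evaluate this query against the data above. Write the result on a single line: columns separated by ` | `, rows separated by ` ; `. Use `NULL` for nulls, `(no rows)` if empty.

LEFT JOIN keeps every suppliers row; unmatched ones get NULL for shipments columns.
Group by suppliers.id and compute COUNT(m.id). COUNT(col) of an all-NULL group is 0.
  1: ids {2, 8} → COUNT(m.id)=2
  2: ids {10} → COUNT(m.id)=1
  3: ids {11} → COUNT(m.id)=1
  4: ids {1, 3, 4, 6, 7, 9} → COUNT(m.id)=6
  5: ids {5} → COUNT(m.id)=1

France | 2 ; Kenya | 1 ; UK | 1 ; UK | 6 ; Kenya | 1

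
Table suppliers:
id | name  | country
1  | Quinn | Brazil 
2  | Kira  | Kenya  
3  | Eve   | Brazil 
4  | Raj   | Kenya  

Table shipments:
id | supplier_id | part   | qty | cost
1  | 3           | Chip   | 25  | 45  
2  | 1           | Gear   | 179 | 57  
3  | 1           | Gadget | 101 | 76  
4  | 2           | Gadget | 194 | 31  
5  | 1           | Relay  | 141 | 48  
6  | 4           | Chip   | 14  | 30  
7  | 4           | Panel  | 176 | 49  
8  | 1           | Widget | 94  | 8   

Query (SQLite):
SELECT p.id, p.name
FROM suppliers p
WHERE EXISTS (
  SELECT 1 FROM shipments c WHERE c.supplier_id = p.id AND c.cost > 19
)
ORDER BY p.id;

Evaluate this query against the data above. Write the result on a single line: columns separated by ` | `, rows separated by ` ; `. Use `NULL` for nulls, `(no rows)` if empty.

For each suppliers row, check whether any shipments with matching supplier_id has cost > 19.
Keep rows where that is true.

1 | Quinn ; 2 | Kira ; 3 | Eve ; 4 | Raj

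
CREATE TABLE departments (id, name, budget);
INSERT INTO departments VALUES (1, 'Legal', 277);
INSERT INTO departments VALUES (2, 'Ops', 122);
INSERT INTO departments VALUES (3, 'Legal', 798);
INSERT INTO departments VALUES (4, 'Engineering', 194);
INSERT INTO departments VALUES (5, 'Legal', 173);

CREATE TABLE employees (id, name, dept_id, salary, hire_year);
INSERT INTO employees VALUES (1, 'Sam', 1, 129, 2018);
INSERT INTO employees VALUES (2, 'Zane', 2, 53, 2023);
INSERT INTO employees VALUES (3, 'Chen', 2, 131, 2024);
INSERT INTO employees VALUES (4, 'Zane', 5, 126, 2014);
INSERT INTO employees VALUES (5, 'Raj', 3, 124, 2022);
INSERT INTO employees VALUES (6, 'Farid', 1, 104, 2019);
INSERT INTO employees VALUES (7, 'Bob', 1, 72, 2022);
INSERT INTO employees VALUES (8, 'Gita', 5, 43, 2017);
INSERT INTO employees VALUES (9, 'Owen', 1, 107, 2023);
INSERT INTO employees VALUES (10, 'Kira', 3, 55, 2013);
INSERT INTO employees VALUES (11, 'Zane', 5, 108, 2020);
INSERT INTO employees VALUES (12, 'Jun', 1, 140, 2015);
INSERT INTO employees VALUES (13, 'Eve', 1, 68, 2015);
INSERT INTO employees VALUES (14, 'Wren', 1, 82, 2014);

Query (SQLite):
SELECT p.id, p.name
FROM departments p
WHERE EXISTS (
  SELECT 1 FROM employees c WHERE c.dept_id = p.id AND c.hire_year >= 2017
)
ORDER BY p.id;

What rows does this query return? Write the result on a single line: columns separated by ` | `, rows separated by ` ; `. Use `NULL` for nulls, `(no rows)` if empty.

1 | Legal ; 2 | Ops ; 3 | Legal ; 5 | Legal

For each departments row, check whether any employees with matching dept_id has hire_year >= 2017.
Keep rows where that is true.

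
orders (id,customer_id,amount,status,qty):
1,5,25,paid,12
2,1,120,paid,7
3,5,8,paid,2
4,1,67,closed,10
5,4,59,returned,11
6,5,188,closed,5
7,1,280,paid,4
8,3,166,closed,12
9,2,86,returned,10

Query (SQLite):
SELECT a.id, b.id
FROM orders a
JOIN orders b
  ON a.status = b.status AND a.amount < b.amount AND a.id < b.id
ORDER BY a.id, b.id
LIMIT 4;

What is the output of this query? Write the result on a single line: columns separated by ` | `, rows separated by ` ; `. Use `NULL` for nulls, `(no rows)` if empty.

Pairs (a,b) with same status, a.amount < b.amount, a.id < b.id.
status groups: closed:{4,6,8} paid:{1,2,3,7} returned:{5,9}
Ordered by (a.id, b.id); first 4.

1 | 2 ; 1 | 7 ; 2 | 7 ; 3 | 7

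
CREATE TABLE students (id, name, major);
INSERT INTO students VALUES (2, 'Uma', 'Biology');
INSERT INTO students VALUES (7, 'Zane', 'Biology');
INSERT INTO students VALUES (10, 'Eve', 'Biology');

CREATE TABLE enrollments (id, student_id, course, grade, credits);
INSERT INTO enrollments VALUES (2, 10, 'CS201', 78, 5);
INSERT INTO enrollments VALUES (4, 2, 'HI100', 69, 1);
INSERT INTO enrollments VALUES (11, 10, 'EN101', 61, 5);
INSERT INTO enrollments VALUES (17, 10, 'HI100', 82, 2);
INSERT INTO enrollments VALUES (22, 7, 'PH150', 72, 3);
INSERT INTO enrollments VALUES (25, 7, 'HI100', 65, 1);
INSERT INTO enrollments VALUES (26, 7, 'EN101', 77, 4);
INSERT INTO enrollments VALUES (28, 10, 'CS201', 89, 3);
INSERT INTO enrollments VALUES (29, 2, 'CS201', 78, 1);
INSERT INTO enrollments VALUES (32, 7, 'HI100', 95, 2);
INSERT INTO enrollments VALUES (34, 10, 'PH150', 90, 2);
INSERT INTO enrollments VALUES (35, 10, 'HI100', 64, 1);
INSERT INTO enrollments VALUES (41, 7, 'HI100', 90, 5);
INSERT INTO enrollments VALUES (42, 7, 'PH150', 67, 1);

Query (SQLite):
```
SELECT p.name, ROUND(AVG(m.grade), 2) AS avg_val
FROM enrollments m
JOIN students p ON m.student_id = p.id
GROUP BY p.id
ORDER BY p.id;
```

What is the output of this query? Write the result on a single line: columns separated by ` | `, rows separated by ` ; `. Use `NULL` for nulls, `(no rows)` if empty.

Join each enrollments row to its students via student_id.
Group joined rows by students.id; compute ROUND(AVG(m.grade), 2) per group.
  2: ids {4, 29} → ROUND(AVG(m.grade), 2)=73.5
  7: ids {22, 25, 26, 32, 41, 42} → ROUND(AVG(m.grade), 2)=77.67
  10: ids {2, 11, 17, 28, 34, 35} → ROUND(AVG(m.grade), 2)=77.33

Uma | 73.5 ; Zane | 77.67 ; Eve | 77.33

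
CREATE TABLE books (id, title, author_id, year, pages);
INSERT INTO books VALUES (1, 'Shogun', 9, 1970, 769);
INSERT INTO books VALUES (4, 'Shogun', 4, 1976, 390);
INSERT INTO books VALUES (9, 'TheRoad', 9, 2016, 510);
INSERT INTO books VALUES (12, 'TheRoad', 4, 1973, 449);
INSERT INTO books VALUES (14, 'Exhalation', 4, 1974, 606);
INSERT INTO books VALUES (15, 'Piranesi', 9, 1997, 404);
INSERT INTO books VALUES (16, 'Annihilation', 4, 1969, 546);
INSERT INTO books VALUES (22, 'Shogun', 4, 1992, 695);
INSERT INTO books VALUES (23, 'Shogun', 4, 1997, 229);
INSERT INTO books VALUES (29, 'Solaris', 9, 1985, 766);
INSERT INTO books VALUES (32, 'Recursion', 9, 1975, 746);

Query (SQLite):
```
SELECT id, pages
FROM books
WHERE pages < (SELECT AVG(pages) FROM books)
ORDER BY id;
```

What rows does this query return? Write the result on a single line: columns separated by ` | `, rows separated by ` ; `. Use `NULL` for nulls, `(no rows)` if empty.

Scalar subquery: AVG(pages) over all books rows = 555.454545 (≈; comparison uses full precision).
Keep rows where pages < that value.

4 | 390 ; 9 | 510 ; 12 | 449 ; 15 | 404 ; 16 | 546 ; 23 | 229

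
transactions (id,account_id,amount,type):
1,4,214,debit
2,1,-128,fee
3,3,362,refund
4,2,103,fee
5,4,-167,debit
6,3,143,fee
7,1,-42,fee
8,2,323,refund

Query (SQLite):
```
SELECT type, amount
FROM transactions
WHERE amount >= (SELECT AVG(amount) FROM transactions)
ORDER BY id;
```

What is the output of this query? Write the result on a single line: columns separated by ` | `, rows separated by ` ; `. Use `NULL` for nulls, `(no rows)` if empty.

debit | 214 ; refund | 362 ; fee | 103 ; fee | 143 ; refund | 323

Scalar subquery: AVG(amount) over all transactions rows = 101.0.
Keep rows where amount >= that value.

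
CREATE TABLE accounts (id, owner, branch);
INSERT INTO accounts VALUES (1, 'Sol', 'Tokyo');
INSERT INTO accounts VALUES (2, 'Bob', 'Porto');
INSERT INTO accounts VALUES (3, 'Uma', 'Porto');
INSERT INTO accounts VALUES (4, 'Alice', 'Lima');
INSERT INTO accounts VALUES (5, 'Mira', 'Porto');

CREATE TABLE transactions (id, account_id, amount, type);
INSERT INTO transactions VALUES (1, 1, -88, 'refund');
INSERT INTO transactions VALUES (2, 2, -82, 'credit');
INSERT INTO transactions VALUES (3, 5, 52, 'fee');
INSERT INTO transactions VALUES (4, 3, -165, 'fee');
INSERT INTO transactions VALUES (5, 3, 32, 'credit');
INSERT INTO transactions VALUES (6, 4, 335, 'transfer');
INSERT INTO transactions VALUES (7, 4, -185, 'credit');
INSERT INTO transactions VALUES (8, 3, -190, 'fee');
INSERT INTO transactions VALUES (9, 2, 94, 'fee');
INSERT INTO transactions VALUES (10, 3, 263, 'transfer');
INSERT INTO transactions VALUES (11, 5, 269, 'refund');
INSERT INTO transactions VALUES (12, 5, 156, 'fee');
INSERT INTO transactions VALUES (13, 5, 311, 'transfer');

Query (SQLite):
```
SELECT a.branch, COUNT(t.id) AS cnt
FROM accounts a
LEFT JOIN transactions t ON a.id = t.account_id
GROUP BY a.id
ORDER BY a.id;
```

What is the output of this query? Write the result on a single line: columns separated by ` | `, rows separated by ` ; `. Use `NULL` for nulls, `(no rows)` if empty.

LEFT JOIN keeps every accounts row; unmatched ones get NULL for transactions columns.
Group by accounts.id and compute COUNT(t.id). COUNT(col) of an all-NULL group is 0.
  1: ids {1} → COUNT(t.id)=1
  2: ids {2, 9} → COUNT(t.id)=2
  3: ids {4, 5, 8, 10} → COUNT(t.id)=4
  4: ids {6, 7} → COUNT(t.id)=2
  5: ids {3, 11, 12, 13} → COUNT(t.id)=4

Tokyo | 1 ; Porto | 2 ; Porto | 4 ; Lima | 2 ; Porto | 4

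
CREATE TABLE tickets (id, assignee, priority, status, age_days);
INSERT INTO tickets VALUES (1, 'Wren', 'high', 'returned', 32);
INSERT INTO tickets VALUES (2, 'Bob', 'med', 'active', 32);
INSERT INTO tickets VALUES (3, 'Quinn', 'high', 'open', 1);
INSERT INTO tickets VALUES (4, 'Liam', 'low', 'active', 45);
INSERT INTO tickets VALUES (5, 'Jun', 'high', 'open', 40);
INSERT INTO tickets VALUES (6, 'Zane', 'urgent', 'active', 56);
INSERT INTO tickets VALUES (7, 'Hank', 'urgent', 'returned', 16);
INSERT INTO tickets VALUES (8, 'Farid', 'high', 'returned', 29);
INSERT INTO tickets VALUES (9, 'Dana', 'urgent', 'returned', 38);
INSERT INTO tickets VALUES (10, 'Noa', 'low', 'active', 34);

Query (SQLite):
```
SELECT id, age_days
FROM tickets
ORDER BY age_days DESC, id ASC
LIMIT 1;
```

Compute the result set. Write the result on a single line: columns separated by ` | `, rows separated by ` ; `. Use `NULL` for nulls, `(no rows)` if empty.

6 | 56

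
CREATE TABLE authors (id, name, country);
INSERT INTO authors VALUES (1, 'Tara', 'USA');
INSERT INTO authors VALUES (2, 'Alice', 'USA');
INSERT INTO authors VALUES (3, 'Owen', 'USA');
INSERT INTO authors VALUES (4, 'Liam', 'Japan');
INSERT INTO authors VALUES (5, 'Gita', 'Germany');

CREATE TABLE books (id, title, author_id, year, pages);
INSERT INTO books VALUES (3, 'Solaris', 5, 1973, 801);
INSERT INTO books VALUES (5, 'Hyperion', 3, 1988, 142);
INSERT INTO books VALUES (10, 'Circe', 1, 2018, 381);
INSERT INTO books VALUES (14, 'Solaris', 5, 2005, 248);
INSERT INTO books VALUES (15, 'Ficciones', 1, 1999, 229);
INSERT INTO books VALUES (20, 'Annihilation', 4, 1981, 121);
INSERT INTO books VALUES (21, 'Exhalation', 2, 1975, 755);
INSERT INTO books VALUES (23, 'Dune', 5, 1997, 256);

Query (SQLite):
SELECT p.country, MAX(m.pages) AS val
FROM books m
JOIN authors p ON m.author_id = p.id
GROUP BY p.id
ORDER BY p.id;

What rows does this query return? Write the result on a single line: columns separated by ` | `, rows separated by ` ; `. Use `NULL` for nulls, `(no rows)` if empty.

USA | 381 ; USA | 755 ; USA | 142 ; Japan | 121 ; Germany | 801

Join each books row to its authors via author_id.
Group joined rows by authors.id; compute MAX(m.pages) per group.
  1: ids {10, 15} → MAX(m.pages)=381
  2: ids {21} → MAX(m.pages)=755
  3: ids {5} → MAX(m.pages)=142
  4: ids {20} → MAX(m.pages)=121
  5: ids {3, 14, 23} → MAX(m.pages)=801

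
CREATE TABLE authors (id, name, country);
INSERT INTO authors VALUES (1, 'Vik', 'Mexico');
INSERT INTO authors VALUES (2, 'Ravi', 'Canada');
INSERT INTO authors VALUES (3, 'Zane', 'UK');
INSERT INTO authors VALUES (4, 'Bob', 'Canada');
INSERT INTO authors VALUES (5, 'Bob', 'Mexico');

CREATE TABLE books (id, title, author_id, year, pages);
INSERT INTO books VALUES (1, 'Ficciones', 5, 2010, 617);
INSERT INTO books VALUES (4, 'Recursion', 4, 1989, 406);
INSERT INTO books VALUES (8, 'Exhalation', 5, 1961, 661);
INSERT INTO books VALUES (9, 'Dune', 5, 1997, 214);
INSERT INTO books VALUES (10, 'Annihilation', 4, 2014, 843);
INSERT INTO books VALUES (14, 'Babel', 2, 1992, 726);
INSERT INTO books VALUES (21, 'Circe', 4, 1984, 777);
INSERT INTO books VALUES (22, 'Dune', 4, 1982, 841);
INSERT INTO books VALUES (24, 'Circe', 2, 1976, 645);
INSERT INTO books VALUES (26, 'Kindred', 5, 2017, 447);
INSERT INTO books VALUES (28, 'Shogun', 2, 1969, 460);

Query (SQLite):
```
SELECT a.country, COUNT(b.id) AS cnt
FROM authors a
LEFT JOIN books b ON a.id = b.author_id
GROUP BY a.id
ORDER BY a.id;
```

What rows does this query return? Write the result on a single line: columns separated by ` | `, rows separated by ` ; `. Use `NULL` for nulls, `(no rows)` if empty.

Mexico | 0 ; Canada | 3 ; UK | 0 ; Canada | 4 ; Mexico | 4

LEFT JOIN keeps every authors row; unmatched ones get NULL for books columns.
Group by authors.id and compute COUNT(b.id). COUNT(col) of an all-NULL group is 0.
  1: ids {—} → COUNT(b.id)=0
  2: ids {14, 24, 28} → COUNT(b.id)=3
  3: ids {—} → COUNT(b.id)=0
  4: ids {4, 10, 21, 22} → COUNT(b.id)=4
  5: ids {1, 8, 9, 26} → COUNT(b.id)=4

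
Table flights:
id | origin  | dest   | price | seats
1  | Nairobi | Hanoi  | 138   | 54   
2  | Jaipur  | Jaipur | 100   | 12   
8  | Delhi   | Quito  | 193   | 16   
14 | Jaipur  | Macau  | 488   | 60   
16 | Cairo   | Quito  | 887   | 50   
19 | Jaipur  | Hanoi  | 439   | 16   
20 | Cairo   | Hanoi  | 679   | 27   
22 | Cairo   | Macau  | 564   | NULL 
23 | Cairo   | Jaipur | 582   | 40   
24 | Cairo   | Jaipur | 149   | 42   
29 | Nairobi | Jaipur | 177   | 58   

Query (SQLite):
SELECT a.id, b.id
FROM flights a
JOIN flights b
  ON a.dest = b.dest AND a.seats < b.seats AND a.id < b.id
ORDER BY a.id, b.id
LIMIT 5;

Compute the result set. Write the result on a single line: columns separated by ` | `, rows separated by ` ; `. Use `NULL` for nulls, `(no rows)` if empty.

Pairs (a,b) with same dest, a.seats < b.seats, a.id < b.id.
dest groups: Hanoi:{1,19,20} Jaipur:{2,23,24,29} Macau:{14,22} Quito:{8,16}
Ordered by (a.id, b.id); first 5.

2 | 23 ; 2 | 24 ; 2 | 29 ; 8 | 16 ; 19 | 20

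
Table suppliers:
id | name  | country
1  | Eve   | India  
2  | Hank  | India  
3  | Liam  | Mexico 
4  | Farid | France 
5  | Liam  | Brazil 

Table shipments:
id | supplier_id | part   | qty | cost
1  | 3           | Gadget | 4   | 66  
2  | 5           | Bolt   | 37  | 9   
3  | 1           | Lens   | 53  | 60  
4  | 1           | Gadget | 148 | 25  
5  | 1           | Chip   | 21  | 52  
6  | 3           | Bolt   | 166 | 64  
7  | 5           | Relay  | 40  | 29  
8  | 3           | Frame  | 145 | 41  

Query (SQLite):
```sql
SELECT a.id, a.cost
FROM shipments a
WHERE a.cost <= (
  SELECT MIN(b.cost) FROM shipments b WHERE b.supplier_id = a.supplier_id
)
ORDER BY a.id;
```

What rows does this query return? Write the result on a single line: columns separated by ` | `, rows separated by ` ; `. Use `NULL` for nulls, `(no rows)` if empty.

For each shipments row a, compute MIN(cost) over rows sharing a.supplier_id.
Keep row a if a.cost <= that per-group MIN.
  supplier_id=1: MIN(cost) = 25
  supplier_id=3: MIN(cost) = 41
  supplier_id=5: MIN(cost) = 9

2 | 9 ; 4 | 25 ; 8 | 41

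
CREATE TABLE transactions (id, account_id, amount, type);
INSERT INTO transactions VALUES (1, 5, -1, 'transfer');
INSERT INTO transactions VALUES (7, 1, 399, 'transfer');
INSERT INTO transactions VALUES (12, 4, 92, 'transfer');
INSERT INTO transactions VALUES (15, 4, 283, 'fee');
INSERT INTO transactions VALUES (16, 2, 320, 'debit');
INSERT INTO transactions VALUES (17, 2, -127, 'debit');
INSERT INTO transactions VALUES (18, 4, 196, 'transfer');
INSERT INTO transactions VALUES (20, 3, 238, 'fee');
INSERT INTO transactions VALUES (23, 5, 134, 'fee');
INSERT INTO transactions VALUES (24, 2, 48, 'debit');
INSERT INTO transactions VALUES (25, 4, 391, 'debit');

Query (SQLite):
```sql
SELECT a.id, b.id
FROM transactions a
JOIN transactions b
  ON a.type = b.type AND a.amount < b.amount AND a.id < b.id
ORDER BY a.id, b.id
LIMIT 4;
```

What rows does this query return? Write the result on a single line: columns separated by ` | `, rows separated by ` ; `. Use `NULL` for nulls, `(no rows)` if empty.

1 | 7 ; 1 | 12 ; 1 | 18 ; 12 | 18

Pairs (a,b) with same type, a.amount < b.amount, a.id < b.id.
type groups: debit:{16,17,24,25} fee:{15,20,23} transfer:{1,7,12,18}
Ordered by (a.id, b.id); first 4.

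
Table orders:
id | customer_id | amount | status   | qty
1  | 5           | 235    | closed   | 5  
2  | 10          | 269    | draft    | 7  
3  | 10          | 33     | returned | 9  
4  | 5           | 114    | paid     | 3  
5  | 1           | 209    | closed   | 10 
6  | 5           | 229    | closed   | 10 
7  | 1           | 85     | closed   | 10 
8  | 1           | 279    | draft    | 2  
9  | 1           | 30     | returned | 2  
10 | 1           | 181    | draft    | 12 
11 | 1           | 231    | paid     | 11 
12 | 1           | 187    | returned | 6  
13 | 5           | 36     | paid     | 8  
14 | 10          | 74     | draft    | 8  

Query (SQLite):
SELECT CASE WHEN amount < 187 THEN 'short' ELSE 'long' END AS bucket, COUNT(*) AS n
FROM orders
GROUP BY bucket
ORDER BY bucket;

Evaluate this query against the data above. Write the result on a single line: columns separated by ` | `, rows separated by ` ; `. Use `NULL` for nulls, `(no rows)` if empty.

long | 7 ; short | 7

Bucket rows by amount < 187 → 'short' else 'long'; count each bucket.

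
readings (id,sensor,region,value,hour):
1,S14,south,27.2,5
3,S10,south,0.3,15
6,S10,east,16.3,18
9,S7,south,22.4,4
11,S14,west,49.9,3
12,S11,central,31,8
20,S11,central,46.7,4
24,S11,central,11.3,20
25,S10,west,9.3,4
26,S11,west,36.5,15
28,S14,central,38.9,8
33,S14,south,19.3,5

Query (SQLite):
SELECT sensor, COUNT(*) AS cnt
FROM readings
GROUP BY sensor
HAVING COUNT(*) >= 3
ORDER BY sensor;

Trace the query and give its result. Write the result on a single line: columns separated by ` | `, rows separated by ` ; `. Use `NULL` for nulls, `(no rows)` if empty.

S10 | 3 ; S11 | 4 ; S14 | 4

Partition readings by sensor; compute COUNT(*) within each group.
HAVING: keep groups with count ≥ 3.
  S10: ids {3, 6, 25} → COUNT(*)=3
  S11: ids {12, 20, 24, 26} → COUNT(*)=4
  S14: ids {1, 11, 28, 33} → COUNT(*)=4
  S7: ids {9} → COUNT(*)=1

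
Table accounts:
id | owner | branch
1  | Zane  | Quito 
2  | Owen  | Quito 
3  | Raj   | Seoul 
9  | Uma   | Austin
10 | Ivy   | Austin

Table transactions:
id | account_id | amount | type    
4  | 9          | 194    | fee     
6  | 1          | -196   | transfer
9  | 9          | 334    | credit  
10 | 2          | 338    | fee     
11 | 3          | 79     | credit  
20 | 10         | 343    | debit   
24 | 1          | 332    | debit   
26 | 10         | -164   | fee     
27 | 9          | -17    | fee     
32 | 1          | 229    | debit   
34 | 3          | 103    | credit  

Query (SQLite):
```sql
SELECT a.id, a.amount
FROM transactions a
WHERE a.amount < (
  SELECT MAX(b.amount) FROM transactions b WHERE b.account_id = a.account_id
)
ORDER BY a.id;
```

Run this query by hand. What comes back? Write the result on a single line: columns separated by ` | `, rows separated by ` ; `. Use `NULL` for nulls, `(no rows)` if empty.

4 | 194 ; 6 | -196 ; 11 | 79 ; 26 | -164 ; 27 | -17 ; 32 | 229

For each transactions row a, compute MAX(amount) over rows sharing a.account_id.
Keep row a if a.amount < that per-group MAX.
  account_id=1: MAX(amount) = 332
  account_id=2: MAX(amount) = 338
  account_id=3: MAX(amount) = 103
  account_id=9: MAX(amount) = 334
  account_id=10: MAX(amount) = 343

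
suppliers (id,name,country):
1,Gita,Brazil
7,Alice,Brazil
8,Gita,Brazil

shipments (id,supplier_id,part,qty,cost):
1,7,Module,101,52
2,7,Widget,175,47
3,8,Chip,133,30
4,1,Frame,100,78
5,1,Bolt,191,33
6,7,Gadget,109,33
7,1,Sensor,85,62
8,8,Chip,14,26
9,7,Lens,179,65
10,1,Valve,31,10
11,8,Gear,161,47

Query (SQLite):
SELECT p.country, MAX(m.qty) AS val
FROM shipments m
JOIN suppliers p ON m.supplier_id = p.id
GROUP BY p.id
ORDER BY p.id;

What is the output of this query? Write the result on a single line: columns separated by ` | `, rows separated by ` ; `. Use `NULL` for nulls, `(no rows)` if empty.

Join each shipments row to its suppliers via supplier_id.
Group joined rows by suppliers.id; compute MAX(m.qty) per group.
  1: ids {4, 5, 7, 10} → MAX(m.qty)=191
  7: ids {1, 2, 6, 9} → MAX(m.qty)=179
  8: ids {3, 8, 11} → MAX(m.qty)=161

Brazil | 191 ; Brazil | 179 ; Brazil | 161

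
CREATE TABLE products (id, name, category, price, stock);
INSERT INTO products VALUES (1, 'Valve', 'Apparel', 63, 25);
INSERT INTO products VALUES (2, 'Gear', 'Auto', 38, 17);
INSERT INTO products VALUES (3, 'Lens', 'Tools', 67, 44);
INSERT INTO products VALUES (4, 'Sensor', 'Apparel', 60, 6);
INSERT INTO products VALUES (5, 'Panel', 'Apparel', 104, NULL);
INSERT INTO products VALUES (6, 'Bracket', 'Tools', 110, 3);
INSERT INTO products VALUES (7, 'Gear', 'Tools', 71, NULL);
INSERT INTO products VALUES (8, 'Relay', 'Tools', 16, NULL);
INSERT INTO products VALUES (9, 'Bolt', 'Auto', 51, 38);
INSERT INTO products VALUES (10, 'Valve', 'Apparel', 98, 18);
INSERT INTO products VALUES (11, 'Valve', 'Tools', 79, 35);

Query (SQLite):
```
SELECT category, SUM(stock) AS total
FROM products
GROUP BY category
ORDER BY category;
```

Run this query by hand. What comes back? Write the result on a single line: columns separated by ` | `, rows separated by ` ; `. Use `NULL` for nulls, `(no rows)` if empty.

Partition products by category; compute SUM(stock) within each group.
  Apparel: ids {1, 4, 5, 10} → SUM(stock)=49
  Auto: ids {2, 9} → SUM(stock)=55
  Tools: ids {3, 6, 7, 8, 11} → SUM(stock)=82

Apparel | 49 ; Auto | 55 ; Tools | 82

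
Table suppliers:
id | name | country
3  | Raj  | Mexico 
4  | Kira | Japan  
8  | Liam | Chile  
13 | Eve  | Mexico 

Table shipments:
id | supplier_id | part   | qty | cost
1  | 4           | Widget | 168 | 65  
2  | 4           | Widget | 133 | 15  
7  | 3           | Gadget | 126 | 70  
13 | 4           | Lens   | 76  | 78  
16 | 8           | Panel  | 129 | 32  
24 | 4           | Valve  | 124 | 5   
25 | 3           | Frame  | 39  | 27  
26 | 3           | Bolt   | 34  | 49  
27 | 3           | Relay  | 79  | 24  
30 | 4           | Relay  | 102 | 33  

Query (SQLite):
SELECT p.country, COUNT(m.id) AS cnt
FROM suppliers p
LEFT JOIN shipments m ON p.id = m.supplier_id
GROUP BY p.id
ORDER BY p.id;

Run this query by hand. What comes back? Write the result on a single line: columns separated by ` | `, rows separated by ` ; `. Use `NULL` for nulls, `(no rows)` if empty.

LEFT JOIN keeps every suppliers row; unmatched ones get NULL for shipments columns.
Group by suppliers.id and compute COUNT(m.id). COUNT(col) of an all-NULL group is 0.
  3: ids {7, 25, 26, 27} → COUNT(m.id)=4
  4: ids {1, 2, 13, 24, 30} → COUNT(m.id)=5
  8: ids {16} → COUNT(m.id)=1
  13: ids {—} → COUNT(m.id)=0

Mexico | 4 ; Japan | 5 ; Chile | 1 ; Mexico | 0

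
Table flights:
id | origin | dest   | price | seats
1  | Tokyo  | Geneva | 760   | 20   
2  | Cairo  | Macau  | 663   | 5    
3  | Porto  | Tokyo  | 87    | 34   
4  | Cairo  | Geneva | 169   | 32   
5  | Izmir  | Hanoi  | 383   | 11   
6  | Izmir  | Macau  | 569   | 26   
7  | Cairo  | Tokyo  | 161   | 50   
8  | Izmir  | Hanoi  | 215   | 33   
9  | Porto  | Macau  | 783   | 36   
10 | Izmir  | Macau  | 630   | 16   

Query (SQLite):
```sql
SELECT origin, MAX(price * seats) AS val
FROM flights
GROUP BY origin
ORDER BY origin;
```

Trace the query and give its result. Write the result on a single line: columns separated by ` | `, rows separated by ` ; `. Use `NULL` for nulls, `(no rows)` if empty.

Cairo | 8050 ; Izmir | 14794 ; Porto | 28188 ; Tokyo | 15200

For each row compute price * seats.
Group by origin; take MAX of the expression per group.
  Cairo: ids {2, 4, 7} → MAX(price * seats)=8050
  Izmir: ids {5, 6, 8, 10} → MAX(price * seats)=14794
  Porto: ids {3, 9} → MAX(price * seats)=28188
  Tokyo: ids {1} → MAX(price * seats)=15200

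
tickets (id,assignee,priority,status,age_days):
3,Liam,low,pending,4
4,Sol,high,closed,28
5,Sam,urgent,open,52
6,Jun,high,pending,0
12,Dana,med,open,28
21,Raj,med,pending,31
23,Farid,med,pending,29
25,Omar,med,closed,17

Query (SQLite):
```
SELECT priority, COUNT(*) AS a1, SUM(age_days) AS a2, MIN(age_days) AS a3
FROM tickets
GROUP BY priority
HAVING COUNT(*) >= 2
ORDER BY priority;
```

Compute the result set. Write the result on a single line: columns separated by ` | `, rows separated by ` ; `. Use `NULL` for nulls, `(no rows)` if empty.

Group tickets by priority.
Per group compute: COUNT(*), SUM(age_days), MIN(age_days).
HAVING: drop groups with fewer than 2 rows.
  high: ids {4, 6} → COUNT(*)=2, SUM(age_days)=28, MIN(age_days)=0
  low: ids {3} → COUNT(*)=1, SUM(age_days)=4, MIN(age_days)=4
  med: ids {12, 21, 23, 25} → COUNT(*)=4, SUM(age_days)=105, MIN(age_days)=17
  urgent: ids {5} → COUNT(*)=1, SUM(age_days)=52, MIN(age_days)=52

high | 2 | 28 | 0 ; med | 4 | 105 | 17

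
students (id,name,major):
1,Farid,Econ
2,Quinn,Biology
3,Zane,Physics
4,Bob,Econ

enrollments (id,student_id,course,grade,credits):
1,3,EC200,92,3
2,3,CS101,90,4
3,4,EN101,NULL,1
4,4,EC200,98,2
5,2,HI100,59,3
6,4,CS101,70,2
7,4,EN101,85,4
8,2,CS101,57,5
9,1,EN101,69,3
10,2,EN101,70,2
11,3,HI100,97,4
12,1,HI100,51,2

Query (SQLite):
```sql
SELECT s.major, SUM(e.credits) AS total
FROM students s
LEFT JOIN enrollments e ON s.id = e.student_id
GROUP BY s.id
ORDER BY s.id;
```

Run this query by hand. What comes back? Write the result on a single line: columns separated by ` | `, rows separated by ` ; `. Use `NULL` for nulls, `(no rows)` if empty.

LEFT JOIN keeps every students row; unmatched ones get NULL for enrollments columns.
Group by students.id and compute SUM(e.credits). SUM over an all-NULL group is NULL.
  1: ids {9, 12} → SUM(e.credits)=5
  2: ids {5, 8, 10} → SUM(e.credits)=10
  3: ids {1, 2, 11} → SUM(e.credits)=11
  4: ids {3, 4, 6, 7} → SUM(e.credits)=9

Econ | 5 ; Biology | 10 ; Physics | 11 ; Econ | 9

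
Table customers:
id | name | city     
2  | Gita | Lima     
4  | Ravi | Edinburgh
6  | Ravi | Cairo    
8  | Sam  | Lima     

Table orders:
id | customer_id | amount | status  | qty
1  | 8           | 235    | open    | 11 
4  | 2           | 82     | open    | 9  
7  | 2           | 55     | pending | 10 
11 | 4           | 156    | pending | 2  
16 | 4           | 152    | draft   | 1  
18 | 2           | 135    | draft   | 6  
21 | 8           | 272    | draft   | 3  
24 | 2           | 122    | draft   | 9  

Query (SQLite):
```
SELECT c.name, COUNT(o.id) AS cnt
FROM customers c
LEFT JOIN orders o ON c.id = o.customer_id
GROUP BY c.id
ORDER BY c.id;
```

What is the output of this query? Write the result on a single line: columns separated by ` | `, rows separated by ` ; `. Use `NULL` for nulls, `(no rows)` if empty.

LEFT JOIN keeps every customers row; unmatched ones get NULL for orders columns.
Group by customers.id and compute COUNT(o.id). COUNT(col) of an all-NULL group is 0.
  2: ids {4, 7, 18, 24} → COUNT(o.id)=4
  4: ids {11, 16} → COUNT(o.id)=2
  6: ids {—} → COUNT(o.id)=0
  8: ids {1, 21} → COUNT(o.id)=2

Gita | 4 ; Ravi | 2 ; Ravi | 0 ; Sam | 2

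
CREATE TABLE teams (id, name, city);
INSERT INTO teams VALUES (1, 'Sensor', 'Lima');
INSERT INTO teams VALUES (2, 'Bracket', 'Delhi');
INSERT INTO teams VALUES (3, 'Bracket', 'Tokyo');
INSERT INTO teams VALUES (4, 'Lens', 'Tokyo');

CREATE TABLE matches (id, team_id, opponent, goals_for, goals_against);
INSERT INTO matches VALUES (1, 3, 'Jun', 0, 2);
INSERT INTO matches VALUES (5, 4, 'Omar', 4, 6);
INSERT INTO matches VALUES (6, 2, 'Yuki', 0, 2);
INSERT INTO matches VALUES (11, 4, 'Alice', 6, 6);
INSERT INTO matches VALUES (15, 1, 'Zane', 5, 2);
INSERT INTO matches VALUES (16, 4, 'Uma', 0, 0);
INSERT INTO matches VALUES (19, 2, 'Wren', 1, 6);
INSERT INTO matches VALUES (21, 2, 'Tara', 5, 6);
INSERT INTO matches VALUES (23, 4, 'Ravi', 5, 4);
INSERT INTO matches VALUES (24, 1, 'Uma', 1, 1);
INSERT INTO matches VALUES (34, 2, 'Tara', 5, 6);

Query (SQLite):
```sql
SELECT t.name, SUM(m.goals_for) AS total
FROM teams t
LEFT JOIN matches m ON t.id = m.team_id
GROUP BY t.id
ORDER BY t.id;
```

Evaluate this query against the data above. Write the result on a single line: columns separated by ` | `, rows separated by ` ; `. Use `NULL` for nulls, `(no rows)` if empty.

LEFT JOIN keeps every teams row; unmatched ones get NULL for matches columns.
Group by teams.id and compute SUM(m.goals_for). SUM over an all-NULL group is NULL.
  1: ids {15, 24} → SUM(m.goals_for)=6
  2: ids {6, 19, 21, 34} → SUM(m.goals_for)=11
  3: ids {1} → SUM(m.goals_for)=0
  4: ids {5, 11, 16, 23} → SUM(m.goals_for)=15

Sensor | 6 ; Bracket | 11 ; Bracket | 0 ; Lens | 15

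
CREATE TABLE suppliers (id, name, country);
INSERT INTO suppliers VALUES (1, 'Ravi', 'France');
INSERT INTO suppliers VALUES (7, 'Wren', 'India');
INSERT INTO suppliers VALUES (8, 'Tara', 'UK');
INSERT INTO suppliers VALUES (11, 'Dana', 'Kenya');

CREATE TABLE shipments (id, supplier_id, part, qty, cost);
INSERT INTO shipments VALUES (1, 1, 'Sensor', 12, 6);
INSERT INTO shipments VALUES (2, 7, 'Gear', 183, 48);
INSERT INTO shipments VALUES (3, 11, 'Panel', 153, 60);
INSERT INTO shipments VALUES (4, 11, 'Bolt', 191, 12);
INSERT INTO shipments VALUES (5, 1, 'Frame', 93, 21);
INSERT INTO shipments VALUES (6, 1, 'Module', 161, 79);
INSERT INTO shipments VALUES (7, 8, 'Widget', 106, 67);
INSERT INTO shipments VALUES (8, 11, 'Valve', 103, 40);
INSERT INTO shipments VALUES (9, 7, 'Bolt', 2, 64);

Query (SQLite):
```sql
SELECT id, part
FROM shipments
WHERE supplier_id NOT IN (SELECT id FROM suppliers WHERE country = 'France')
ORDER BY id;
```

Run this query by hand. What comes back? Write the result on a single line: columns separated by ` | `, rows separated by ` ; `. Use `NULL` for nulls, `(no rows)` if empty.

2 | Gear ; 3 | Panel ; 4 | Bolt ; 7 | Widget ; 8 | Valve ; 9 | Bolt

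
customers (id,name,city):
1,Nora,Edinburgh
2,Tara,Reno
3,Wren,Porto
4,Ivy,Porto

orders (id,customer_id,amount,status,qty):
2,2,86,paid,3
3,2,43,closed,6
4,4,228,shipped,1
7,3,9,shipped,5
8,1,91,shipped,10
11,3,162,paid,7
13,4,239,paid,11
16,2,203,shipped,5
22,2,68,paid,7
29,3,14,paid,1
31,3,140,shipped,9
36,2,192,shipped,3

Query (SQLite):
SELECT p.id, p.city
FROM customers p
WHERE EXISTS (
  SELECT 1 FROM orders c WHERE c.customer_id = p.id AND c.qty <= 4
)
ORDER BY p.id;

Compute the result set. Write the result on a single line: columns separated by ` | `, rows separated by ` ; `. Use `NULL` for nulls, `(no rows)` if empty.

2 | Reno ; 3 | Porto ; 4 | Porto

For each customers row, check whether any orders with matching customer_id has qty <= 4.
Keep rows where that is true.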